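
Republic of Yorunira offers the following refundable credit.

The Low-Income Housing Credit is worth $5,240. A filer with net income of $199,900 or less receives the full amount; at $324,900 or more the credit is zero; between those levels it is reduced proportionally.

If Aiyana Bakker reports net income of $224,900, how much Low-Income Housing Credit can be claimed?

$4,192

Low-Income Housing Credit: $224,900 is $25,000 into a $125,000 phase-out range, leaving 100,000/125,000 of the credit: $5,240 × 100,000/125,000 = $4,192.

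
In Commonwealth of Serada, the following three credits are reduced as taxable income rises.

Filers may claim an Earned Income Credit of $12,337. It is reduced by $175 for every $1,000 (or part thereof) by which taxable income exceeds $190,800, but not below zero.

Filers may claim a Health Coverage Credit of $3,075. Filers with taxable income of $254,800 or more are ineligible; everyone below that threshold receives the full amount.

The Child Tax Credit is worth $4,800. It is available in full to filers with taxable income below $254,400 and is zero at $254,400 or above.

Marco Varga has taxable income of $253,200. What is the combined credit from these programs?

Earned Income Credit: income exceeds $190,800 by $62,400, which is 63 full-or-partial $1,000 increments; reduction = 63 × $175 = $11,025, leaving $1,312.
Health Coverage Credit: $253,200 is below the $254,800 cutoff, so the full $3,075 applies.
Child Tax Credit: $253,200 is below the $254,400 cutoff, so the full $4,800 applies.
Total: $1,312 + $3,075 + $4,800 = $9,187.

$9,187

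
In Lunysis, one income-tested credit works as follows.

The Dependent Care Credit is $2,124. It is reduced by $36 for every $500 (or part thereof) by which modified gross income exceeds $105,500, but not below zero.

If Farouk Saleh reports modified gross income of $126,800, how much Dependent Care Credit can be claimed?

$576

Dependent Care Credit: income exceeds $105,500 by $21,300, which is 43 full-or-partial $500 increments; reduction = 43 × $36 = $1,548, leaving $576.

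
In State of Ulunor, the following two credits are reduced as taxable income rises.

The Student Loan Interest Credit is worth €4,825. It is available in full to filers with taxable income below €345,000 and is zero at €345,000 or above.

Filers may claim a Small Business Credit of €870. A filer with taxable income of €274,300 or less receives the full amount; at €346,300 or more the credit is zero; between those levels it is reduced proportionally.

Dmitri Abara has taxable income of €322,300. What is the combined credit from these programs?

€5,115

Student Loan Interest Credit: €322,300 is below the €345,000 cutoff, so the full €4,825 applies.
Small Business Credit: €322,300 is €48,000 into a €72,000 phase-out range, leaving 24,000/72,000 of the credit: €870 × 24,000/72,000 = €290.
Total: €4,825 + €290 = €5,115.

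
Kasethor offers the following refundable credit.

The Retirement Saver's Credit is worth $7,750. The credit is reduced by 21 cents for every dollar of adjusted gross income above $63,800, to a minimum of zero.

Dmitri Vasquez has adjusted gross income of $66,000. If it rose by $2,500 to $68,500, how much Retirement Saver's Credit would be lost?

$525

At $66,000 — 21% of the $2,200 excess over $63,800 is $462; credit = $7,750 − $462 = $7,288.
At $68,500 — 21% of the $4,700 excess over $63,800 is $987; credit = $7,750 − $987 = $6,763.
Lost: $7,288 − $6,763 = $525.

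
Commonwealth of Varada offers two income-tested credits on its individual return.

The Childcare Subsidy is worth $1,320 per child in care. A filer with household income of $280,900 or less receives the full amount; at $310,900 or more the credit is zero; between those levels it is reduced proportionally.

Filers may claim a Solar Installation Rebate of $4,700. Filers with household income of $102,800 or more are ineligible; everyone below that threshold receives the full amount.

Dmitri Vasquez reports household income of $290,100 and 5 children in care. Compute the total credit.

$4,576

Childcare Subsidy: base = 5 × $1,320 = $6,600. $290,100 is $9,200 into a $30,000 phase-out range, leaving 20,800/30,000 of the credit: $6,600 × 20,800/30,000 = $4,576.
Solar Installation Rebate: $290,100 meets or exceeds the $102,800 cutoff, so the credit is $0.
Total: $4,576 + $0 = $4,576.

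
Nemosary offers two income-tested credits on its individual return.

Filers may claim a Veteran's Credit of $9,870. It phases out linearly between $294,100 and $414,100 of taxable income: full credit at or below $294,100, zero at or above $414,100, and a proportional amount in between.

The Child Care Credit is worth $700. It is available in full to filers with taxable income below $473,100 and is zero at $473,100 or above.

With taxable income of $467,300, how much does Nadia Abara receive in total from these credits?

$700

Veteran's Credit: $467,300 is at or above $414,100, so the credit is $0.
Child Care Credit: $467,300 is below the $473,100 cutoff, so the full $700 applies.
Total: $0 + $700 = $700.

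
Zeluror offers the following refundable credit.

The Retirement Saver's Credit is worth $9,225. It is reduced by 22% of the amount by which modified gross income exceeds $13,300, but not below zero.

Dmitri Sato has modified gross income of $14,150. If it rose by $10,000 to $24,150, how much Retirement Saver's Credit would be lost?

$2,200

At $14,150 — 22% of the $850 excess over $13,300 is $187; credit = $9,225 − $187 = $9,038.
At $24,150 — 22% of the $10,850 excess over $13,300 is $2,387; credit = $9,225 − $2,387 = $6,838.
Lost: $9,038 − $6,838 = $2,200.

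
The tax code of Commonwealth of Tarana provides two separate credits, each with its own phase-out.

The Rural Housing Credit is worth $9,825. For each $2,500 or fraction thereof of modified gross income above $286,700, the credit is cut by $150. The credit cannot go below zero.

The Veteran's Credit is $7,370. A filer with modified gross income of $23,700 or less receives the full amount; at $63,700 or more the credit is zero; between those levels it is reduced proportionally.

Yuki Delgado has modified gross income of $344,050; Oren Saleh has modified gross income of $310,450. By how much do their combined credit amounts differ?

$1,950

Yuki ($344,050): Rural Housing Credit: income exceeds $286,700 by $57,350, which is 23 full-or-partial $2,500 increments; reduction = 23 × $150 = $3,450, leaving $6,375. Veteran's Credit: $344,050 is at or above $63,700, so the credit is $0. total $6,375 + $0 = $6,375
Oren ($310,450): Rural Housing Credit: income exceeds $286,700 by $23,750, which is 10 full-or-partial $2,500 increments; reduction = 10 × $150 = $1,500, leaving $8,325. Veteran's Credit: $310,450 is at or above $63,700, so the credit is $0. total $8,325 + $0 = $8,325
Difference: |$6,375 − $8,325| = $1,950.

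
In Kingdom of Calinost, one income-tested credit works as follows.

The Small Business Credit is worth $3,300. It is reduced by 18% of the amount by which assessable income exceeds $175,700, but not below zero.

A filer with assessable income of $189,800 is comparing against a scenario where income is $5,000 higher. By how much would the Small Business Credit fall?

$762

At $189,800 — 18% of the $14,100 excess over $175,700 is $2,538; credit = $3,300 − $2,538 = $762.
At $194,800 — 18% of the $19,100 excess over $175,700 is $3,438 ≥ base, so the credit is $0.
Lost: $762 − $0 = $762.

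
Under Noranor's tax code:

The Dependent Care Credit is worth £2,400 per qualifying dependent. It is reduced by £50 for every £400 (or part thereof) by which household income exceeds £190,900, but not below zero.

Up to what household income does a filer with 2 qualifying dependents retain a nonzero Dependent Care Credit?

Full credit = 2 × £2,400 = £4,800.
After 95 increments the reduction is 95 × £50 = £4,750, leaving £50; one more increment wipes it out. Increment 95 ends at excess 95 × £400 = £38,000, so the highest qualifying income is £190,900 + £38,000 = £228,900.

£228,900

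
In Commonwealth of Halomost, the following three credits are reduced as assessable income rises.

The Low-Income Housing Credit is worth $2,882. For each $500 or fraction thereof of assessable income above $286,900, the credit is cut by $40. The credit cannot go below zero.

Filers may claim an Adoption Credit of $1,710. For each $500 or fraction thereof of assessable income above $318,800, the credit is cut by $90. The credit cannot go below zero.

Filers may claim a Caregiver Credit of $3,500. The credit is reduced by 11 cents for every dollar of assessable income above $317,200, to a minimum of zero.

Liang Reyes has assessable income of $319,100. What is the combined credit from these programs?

$5,193

Low-Income Housing Credit: income exceeds $286,900 by $32,200, which is 65 full-or-partial $500 increments; reduction = 65 × $40 = $2,600, leaving $282.
Adoption Credit: income exceeds $318,800 by $300, which is 1 full-or-partial $500 increment; reduction = 1 × $90 = $90, leaving $1,620.
Caregiver Credit: 11% of the $1,900 excess over $317,200 is $209; credit = $3,500 − $209 = $3,291.
Total: $282 + $1,620 + $3,291 = $5,193.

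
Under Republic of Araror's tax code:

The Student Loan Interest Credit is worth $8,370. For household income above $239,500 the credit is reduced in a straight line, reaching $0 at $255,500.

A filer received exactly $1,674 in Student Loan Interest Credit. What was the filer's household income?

$1,674 is 1,674/8,370 of the full $8,370, so 6,696/8,370 of the $16,000 range has been used: income = $239,500 + $16,000 × 6,696/8,370 = $252,300.

$252,300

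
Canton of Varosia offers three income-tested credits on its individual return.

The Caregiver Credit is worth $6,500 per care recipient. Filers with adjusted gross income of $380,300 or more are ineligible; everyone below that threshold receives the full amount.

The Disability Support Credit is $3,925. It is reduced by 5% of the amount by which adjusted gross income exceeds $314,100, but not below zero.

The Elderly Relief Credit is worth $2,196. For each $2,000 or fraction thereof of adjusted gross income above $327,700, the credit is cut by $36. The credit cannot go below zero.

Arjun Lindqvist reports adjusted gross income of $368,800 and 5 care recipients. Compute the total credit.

Caregiver Credit: base = 5 × $6,500 = $32,500. $368,800 is below the $380,300 cutoff, so the full $32,500 applies.
Disability Support Credit: 5% of the $54,700 excess over $314,100 is $2,735; credit = $3,925 − $2,735 = $1,190.
Elderly Relief Credit: income exceeds $327,700 by $41,100, which is 21 full-or-partial $2,000 increments; reduction = 21 × $36 = $756, leaving $1,440.
Total: $32,500 + $1,190 + $1,440 = $35,130.

$35,130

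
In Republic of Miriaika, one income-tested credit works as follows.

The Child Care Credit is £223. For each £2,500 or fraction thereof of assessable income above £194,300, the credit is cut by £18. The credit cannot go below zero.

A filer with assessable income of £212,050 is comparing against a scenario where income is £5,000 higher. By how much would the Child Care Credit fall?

£36

At £212,050 — income exceeds £194,300 by £17,750, which is 8 full-or-partial £2,500 increments; reduction = 8 × £18 = £144, leaving £79.
At £217,050 — income exceeds £194,300 by £22,750, which is 10 full-or-partial £2,500 increments; reduction = 10 × £18 = £180, leaving £43.
Lost: £79 − £43 = £36.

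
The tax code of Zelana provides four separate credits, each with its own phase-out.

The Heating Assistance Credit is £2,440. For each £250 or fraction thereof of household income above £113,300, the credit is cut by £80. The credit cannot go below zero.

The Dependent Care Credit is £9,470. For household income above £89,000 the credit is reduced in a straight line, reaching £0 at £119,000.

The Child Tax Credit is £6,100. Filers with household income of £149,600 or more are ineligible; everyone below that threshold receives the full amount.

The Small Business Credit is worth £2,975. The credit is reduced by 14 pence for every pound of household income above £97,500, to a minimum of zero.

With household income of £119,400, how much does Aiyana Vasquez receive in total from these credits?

Heating Assistance Credit: income exceeds £113,300 by £6,100, which is 25 full-or-partial £250 increments; reduction = 25 × £80 = £2,000, leaving £440.
Dependent Care Credit: £119,400 is at or above £119,000, so the credit is £0.
Child Tax Credit: £119,400 is below the £149,600 cutoff, so the full £6,100 applies.
Small Business Credit: 14% of the £21,900 excess over £97,500 is £3,066 ≥ base, so the credit is £0.
Total: £440 + £0 + £6,100 + £0 = £6,540.

£6,540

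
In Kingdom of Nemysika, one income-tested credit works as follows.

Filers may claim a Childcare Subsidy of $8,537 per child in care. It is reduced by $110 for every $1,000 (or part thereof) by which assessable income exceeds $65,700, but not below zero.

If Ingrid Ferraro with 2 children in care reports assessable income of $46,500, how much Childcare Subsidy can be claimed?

$17,074

Childcare Subsidy: base = 2 × $8,537 = $17,074. $46,500 is at or below the $65,700 threshold, so the full $17,074 applies.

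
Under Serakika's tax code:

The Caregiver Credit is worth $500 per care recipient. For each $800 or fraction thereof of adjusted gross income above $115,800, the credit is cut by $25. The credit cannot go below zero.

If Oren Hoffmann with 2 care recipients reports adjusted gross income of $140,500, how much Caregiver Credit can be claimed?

$225

Caregiver Credit: base = 2 × $500 = $1,000. income exceeds $115,800 by $24,700, which is 31 full-or-partial $800 increments; reduction = 31 × $25 = $775, leaving $225.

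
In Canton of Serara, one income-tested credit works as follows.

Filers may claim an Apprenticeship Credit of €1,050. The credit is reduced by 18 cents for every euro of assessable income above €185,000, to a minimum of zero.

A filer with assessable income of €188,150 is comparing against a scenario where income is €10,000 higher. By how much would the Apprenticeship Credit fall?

At €188,150 — 18% of the €3,150 excess over €185,000 is €567; credit = €1,050 − €567 = €483.
At €198,150 — 18% of the €13,150 excess over €185,000 is €2,367 ≥ base, so the credit is €0.
Lost: €483 − €0 = €483.

€483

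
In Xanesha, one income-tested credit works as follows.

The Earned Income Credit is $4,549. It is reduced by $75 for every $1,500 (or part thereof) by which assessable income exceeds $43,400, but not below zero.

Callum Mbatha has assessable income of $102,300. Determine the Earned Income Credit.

Earned Income Credit: income exceeds $43,400 by $58,900, which is 40 full-or-partial $1,500 increments; reduction = 40 × $75 = $3,000, leaving $1,549.

$1,549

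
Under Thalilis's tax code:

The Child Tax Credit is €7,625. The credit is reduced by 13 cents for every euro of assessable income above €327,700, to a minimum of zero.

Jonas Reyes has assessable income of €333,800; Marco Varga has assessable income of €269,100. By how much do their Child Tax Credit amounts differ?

€793

Jonas (€333,800): Child Tax Credit: 13% of the €6,100 excess over €327,700 is €793; credit = €7,625 − €793 = €6,832.
Marco (€269,100): Child Tax Credit: €269,100 is at or below the €327,700 threshold, so the full €7,625 applies.
Difference: |€6,832 − €7,625| = €793.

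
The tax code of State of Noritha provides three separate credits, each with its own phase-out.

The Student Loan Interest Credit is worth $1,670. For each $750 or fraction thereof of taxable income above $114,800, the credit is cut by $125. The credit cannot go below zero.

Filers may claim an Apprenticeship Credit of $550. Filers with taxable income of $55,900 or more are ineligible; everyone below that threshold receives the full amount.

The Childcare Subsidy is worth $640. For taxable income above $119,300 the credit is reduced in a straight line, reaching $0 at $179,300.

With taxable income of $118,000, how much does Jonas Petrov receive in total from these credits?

Student Loan Interest Credit: income exceeds $114,800 by $3,200, which is 5 full-or-partial $750 increments; reduction = 5 × $125 = $625, leaving $1,045.
Apprenticeship Credit: $118,000 meets or exceeds the $55,900 cutoff, so the credit is $0.
Childcare Subsidy: $118,000 is at or below the $119,300 threshold, so the full $640 applies.
Total: $1,045 + $0 + $640 = $1,685.

$1,685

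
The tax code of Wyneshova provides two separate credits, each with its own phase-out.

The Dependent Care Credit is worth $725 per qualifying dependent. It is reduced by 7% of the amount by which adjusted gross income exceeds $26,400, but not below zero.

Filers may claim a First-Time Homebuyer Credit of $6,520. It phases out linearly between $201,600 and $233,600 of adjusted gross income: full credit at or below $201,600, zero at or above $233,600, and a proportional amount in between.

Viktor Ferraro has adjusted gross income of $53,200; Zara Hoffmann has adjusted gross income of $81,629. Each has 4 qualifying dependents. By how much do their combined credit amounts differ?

Viktor ($53,200): Dependent Care Credit: base = 4 × $725 = $2,900. 7% of the $26,800 excess over $26,400 is $1,876; credit = $2,900 − $1,876 = $1,024. First-Time Homebuyer Credit: $53,200 is at or below the $201,600 threshold, so the full $6,520 applies. total $1,024 + $6,520 = $7,544
Zara ($81,629): Dependent Care Credit: base = 4 × $725 = $2,900. 7% of the $55,229 excess over $26,400 is $3,866.03 ≥ base, so the credit is $0. First-Time Homebuyer Credit: $81,629 is at or below the $201,600 threshold, so the full $6,520 applies. total $0 + $6,520 = $6,520
Difference: |$7,544 − $6,520| = $1,024.

$1,024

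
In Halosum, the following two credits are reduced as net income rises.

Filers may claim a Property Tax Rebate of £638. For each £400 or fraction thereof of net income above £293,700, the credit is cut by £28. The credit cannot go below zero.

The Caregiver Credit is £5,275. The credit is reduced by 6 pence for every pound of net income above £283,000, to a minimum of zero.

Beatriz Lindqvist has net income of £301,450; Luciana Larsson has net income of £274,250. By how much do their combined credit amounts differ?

£1,667

Beatriz (£301,450): Property Tax Rebate: income exceeds £293,700 by £7,750, which is 20 full-or-partial £400 increments; reduction = 20 × £28 = £560, leaving £78. Caregiver Credit: 6% of the £18,450 excess over £283,000 is £1,107; credit = £5,275 − £1,107 = £4,168. total £78 + £4,168 = £4,246
Luciana (£274,250): Property Tax Rebate: £274,250 is at or below the £293,700 threshold, so the full £638 applies. Caregiver Credit: £274,250 is at or below the £283,000 threshold, so the full £5,275 applies. total £638 + £5,275 = £5,913
Difference: |£4,246 − £5,913| = £1,667.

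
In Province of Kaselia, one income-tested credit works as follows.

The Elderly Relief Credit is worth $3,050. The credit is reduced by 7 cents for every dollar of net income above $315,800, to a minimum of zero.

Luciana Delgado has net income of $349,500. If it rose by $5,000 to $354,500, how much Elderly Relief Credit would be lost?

At $349,500 — 7% of the $33,700 excess over $315,800 is $2,359; credit = $3,050 − $2,359 = $691.
At $354,500 — 7% of the $38,700 excess over $315,800 is $2,709; credit = $3,050 − $2,709 = $341.
Lost: $691 − $341 = $350.

$350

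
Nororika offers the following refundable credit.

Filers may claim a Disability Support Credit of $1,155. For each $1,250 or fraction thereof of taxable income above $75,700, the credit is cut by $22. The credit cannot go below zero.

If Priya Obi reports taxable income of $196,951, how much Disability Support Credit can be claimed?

Disability Support Credit: income exceeds $75,700 by $121,251 → 98 increments × $22 = $2,156 ≥ base, so the credit is $0.

$0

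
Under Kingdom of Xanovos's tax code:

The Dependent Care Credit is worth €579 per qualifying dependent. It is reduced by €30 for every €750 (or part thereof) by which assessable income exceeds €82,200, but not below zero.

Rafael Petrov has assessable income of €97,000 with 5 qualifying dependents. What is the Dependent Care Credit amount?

€2,295

Dependent Care Credit: base = 5 × €579 = €2,895. income exceeds €82,200 by €14,800, which is 20 full-or-partial €750 increments; reduction = 20 × €30 = €600, leaving €2,295.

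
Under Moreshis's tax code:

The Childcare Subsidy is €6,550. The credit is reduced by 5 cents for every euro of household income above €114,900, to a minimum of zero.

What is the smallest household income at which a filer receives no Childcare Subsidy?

The credit falls by 5% of each euro above €114,900, so it reaches zero when the excess is €6,550 / 5% = €131,000: income = €114,900 + €131,000 = €245,900.

€245,900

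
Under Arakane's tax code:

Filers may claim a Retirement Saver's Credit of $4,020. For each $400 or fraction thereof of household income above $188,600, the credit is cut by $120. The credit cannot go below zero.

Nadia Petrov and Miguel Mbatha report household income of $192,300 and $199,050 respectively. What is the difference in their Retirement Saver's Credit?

Nadia ($192,300): Retirement Saver's Credit: income exceeds $188,600 by $3,700, which is 10 full-or-partial $400 increments; reduction = 10 × $120 = $1,200, leaving $2,820.
Miguel ($199,050): Retirement Saver's Credit: income exceeds $188,600 by $10,450, which is 27 full-or-partial $400 increments; reduction = 27 × $120 = $3,240, leaving $780.
Difference: |$2,820 − $780| = $2,040.

$2,040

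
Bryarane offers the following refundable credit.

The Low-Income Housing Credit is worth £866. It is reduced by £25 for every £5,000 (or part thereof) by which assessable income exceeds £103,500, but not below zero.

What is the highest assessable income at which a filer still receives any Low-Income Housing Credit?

After 34 increments the reduction is 34 × £25 = £850, leaving £16; one more increment wipes it out. Increment 34 ends at excess 34 × £5,000 = £170,000, so the highest qualifying income is £103,500 + £170,000 = £273,500.

£273,500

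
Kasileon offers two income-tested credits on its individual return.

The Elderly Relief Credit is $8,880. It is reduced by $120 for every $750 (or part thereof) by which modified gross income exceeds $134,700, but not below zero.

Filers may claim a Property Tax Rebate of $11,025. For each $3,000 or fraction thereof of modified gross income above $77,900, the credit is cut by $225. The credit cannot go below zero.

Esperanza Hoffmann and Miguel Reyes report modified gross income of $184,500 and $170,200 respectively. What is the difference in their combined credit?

$3,405

Esperanza ($184,500): Elderly Relief Credit: income exceeds $134,700 by $49,800, which is 67 full-or-partial $750 increments; reduction = 67 × $120 = $8,040, leaving $840. Property Tax Rebate: income exceeds $77,900 by $106,600, which is 36 full-or-partial $3,000 increments; reduction = 36 × $225 = $8,100, leaving $2,925. total $840 + $2,925 = $3,765
Miguel ($170,200): Elderly Relief Credit: income exceeds $134,700 by $35,500, which is 48 full-or-partial $750 increments; reduction = 48 × $120 = $5,760, leaving $3,120. Property Tax Rebate: income exceeds $77,900 by $92,300, which is 31 full-or-partial $3,000 increments; reduction = 31 × $225 = $6,975, leaving $4,050. total $3,120 + $4,050 = $7,170
Difference: |$3,765 − $7,170| = $3,405.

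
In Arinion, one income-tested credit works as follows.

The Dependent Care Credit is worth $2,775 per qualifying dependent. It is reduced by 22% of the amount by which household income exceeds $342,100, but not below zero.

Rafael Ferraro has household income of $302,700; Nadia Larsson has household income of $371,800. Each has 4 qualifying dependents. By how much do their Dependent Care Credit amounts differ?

Rafael ($302,700): Dependent Care Credit: base = 4 × $2,775 = $11,100. $302,700 is at or below the $342,100 threshold, so the full $11,100 applies.
Nadia ($371,800): Dependent Care Credit: base = 4 × $2,775 = $11,100. 22% of the $29,700 excess over $342,100 is $6,534; credit = $11,100 − $6,534 = $4,566.
Difference: |$11,100 − $4,566| = $6,534.

$6,534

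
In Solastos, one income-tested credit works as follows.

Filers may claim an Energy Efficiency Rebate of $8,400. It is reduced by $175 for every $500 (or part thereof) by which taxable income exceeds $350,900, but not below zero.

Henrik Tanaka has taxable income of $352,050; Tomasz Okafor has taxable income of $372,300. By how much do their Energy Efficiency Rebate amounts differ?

$7,000

Henrik ($352,050): Energy Efficiency Rebate: income exceeds $350,900 by $1,150, which is 3 full-or-partial $500 increments; reduction = 3 × $175 = $525, leaving $7,875.
Tomasz ($372,300): Energy Efficiency Rebate: income exceeds $350,900 by $21,400, which is 43 full-or-partial $500 increments; reduction = 43 × $175 = $7,525, leaving $875.
Difference: |$7,875 − $875| = $7,000.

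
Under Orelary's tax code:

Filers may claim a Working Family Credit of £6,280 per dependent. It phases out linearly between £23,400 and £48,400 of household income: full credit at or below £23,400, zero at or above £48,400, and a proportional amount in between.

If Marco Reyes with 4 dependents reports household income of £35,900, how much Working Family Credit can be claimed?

£12,560

Working Family Credit: base = 4 × £6,280 = £25,120. £35,900 is £12,500 into a £25,000 phase-out range, leaving 12,500/25,000 of the credit: £25,120 × 12,500/25,000 = £12,560.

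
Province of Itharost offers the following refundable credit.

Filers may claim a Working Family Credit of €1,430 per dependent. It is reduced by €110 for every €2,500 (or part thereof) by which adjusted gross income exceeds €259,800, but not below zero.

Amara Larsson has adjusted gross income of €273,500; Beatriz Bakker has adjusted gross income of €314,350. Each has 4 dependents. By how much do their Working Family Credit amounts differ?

Amara (€273,500): Working Family Credit: base = 4 × €1,430 = €5,720. income exceeds €259,800 by €13,700, which is 6 full-or-partial €2,500 increments; reduction = 6 × €110 = €660, leaving €5,060.
Beatriz (€314,350): Working Family Credit: base = 4 × €1,430 = €5,720. income exceeds €259,800 by €54,550, which is 22 full-or-partial €2,500 increments; reduction = 22 × €110 = €2,420, leaving €3,300.
Difference: |€5,060 − €3,300| = €1,760.

€1,760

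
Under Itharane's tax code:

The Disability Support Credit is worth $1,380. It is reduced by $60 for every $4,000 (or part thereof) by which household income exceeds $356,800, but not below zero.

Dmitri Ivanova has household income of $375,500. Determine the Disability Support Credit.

Disability Support Credit: income exceeds $356,800 by $18,700, which is 5 full-or-partial $4,000 increments; reduction = 5 × $60 = $300, leaving $1,080.

$1,080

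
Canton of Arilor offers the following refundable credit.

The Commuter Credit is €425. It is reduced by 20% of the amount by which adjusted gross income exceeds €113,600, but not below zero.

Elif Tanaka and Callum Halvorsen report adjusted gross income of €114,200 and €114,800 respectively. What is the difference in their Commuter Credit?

Elif (€114,200): Commuter Credit: 20% of the €600 excess over €113,600 is €120; credit = €425 − €120 = €305.
Callum (€114,800): Commuter Credit: 20% of the €1,200 excess over €113,600 is €240; credit = €425 − €240 = €185.
Difference: |€305 − €185| = €120.

€120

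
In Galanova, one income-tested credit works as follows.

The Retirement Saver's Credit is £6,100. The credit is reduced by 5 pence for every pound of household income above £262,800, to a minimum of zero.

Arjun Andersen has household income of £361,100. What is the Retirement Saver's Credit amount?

£1,185

Retirement Saver's Credit: 5% of the £98,300 excess over £262,800 is £4,915; credit = £6,100 − £4,915 = £1,185.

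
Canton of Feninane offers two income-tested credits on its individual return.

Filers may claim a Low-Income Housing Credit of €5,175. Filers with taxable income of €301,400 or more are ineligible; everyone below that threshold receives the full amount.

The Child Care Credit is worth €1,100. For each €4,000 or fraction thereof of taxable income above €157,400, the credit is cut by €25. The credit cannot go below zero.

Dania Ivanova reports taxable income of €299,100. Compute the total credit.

€5,375

Low-Income Housing Credit: €299,100 is below the €301,400 cutoff, so the full €5,175 applies.
Child Care Credit: income exceeds €157,400 by €141,700, which is 36 full-or-partial €4,000 increments; reduction = 36 × €25 = €900, leaving €200.
Total: €5,175 + €200 = €5,375.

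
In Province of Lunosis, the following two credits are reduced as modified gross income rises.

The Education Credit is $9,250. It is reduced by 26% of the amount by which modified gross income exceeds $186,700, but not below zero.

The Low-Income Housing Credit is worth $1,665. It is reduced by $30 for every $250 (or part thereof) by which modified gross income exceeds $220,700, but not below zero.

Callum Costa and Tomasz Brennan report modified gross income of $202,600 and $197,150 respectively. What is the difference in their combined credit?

$1,417

Callum ($202,600): Education Credit: 26% of the $15,900 excess over $186,700 is $4,134; credit = $9,250 − $4,134 = $5,116. Low-Income Housing Credit: $202,600 is at or below the $220,700 threshold, so the full $1,665 applies. total $5,116 + $1,665 = $6,781
Tomasz ($197,150): Education Credit: 26% of the $10,450 excess over $186,700 is $2,717; credit = $9,250 − $2,717 = $6,533. Low-Income Housing Credit: $197,150 is at or below the $220,700 threshold, so the full $1,665 applies. total $6,533 + $1,665 = $8,198
Difference: |$6,781 − $8,198| = $1,417.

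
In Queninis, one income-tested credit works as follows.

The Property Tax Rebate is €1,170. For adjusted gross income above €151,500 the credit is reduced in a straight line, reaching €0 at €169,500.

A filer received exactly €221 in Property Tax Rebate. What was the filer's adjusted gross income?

€221 is 221/1,170 of the full €1,170, so 949/1,170 of the €18,000 range has been used: income = €151,500 + €18,000 × 949/1,170 = €166,100.

€166,100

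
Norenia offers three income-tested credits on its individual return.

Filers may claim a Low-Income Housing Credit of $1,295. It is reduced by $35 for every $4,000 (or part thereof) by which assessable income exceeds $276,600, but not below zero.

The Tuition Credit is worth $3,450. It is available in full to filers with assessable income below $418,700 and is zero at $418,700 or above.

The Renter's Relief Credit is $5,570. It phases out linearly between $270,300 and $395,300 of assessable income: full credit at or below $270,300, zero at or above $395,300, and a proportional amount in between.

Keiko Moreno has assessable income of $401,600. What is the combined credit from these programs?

$3,625

Low-Income Housing Credit: income exceeds $276,600 by $125,000, which is 32 full-or-partial $4,000 increments; reduction = 32 × $35 = $1,120, leaving $175.
Tuition Credit: $401,600 is below the $418,700 cutoff, so the full $3,450 applies.
Renter's Relief Credit: $401,600 is at or above $395,300, so the credit is $0.
Total: $175 + $3,450 + $0 = $3,625.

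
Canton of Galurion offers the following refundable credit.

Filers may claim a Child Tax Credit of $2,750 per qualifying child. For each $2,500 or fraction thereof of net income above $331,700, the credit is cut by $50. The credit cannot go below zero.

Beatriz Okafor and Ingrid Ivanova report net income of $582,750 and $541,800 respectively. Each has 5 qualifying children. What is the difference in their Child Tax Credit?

Beatriz ($582,750): Child Tax Credit: base = 5 × $2,750 = $13,750. income exceeds $331,700 by $251,050, which is 101 full-or-partial $2,500 increments; reduction = 101 × $50 = $5,050, leaving $8,700.
Ingrid ($541,800): Child Tax Credit: base = 5 × $2,750 = $13,750. income exceeds $331,700 by $210,100, which is 85 full-or-partial $2,500 increments; reduction = 85 × $50 = $4,250, leaving $9,500.
Difference: |$8,700 − $9,500| = $800.

$800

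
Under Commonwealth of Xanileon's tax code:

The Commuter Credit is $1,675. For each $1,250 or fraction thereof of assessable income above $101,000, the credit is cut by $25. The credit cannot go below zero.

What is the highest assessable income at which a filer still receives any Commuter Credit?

After 66 increments the reduction is 66 × $25 = $1,650, leaving $25; one more increment wipes it out. Increment 66 ends at excess 66 × $1,250 = $82,500, so the highest qualifying income is $101,000 + $82,500 = $183,500.

$183,500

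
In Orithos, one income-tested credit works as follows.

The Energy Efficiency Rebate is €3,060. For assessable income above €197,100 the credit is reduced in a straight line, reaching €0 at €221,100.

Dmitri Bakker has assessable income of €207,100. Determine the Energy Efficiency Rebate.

€1,785

Energy Efficiency Rebate: €207,100 is €10,000 into a €24,000 phase-out range, leaving 14,000/24,000 of the credit: €3,060 × 14,000/24,000 = €1,785.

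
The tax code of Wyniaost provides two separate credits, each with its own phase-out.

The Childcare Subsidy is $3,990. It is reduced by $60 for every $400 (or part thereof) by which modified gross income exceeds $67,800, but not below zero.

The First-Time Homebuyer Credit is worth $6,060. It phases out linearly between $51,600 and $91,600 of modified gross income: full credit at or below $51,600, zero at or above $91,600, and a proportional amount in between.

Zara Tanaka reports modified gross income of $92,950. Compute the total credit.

Childcare Subsidy: income exceeds $67,800 by $25,150, which is 63 full-or-partial $400 increments; reduction = 63 × $60 = $3,780, leaving $210.
First-Time Homebuyer Credit: $92,950 is at or above $91,600, so the credit is $0.
Total: $210 + $0 = $210.

$210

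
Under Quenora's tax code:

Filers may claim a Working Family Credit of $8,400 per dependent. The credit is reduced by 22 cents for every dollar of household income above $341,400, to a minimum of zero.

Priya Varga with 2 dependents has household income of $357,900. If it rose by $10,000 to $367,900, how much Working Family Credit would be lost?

$2,200

At $357,900 — base = 2 × $8,400 = $16,800. 22% of the $16,500 excess over $341,400 is $3,630; credit = $16,800 − $3,630 = $13,170.
At $367,900 — base = 2 × $8,400 = $16,800. 22% of the $26,500 excess over $341,400 is $5,830; credit = $16,800 − $5,830 = $10,970.
Lost: $13,170 − $10,970 = $2,200.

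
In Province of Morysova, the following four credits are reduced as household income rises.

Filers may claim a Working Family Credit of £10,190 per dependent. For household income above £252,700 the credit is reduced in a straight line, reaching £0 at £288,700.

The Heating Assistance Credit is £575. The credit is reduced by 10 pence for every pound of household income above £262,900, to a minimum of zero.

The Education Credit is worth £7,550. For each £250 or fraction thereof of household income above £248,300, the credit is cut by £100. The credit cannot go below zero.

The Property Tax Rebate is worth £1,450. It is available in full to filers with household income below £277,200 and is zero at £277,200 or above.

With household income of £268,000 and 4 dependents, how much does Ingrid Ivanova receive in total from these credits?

Working Family Credit: base = 4 × £10,190 = £40,760. £268,000 is £15,300 into a £36,000 phase-out range, leaving 20,700/36,000 of the credit: £40,760 × 20,700/36,000 = £23,437.
Heating Assistance Credit: 10% of the £5,100 excess over £262,900 is £510; credit = £575 − £510 = £65.
Education Credit: income exceeds £248,300 by £19,700 → 79 increments × £100 = £7,900 ≥ base, so the credit is £0.
Property Tax Rebate: £268,000 is below the £277,200 cutoff, so the full £1,450 applies.
Total: £23,437 + £65 + £0 + £1,450 = £24,952.

£24,952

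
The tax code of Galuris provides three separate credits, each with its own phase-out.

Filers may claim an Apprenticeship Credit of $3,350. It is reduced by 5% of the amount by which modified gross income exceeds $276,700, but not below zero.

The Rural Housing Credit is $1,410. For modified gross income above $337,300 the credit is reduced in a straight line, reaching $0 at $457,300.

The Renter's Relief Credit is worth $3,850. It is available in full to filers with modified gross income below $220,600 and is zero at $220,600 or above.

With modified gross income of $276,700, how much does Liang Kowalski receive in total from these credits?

Apprenticeship Credit: $276,700 is at or below the $276,700 threshold, so the full $3,350 applies.
Rural Housing Credit: $276,700 is at or below the $337,300 threshold, so the full $1,410 applies.
Renter's Relief Credit: $276,700 meets or exceeds the $220,600 cutoff, so the credit is $0.
Total: $3,350 + $1,410 + $0 = $4,760.

$4,760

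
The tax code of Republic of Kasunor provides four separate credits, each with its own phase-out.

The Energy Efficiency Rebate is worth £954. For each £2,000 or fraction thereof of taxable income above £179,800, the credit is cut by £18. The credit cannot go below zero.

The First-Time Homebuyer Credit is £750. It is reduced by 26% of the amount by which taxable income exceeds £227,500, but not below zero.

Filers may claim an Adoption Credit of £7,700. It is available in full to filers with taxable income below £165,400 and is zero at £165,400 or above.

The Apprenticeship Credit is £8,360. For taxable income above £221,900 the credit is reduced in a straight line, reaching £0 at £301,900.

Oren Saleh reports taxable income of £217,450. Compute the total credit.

Energy Efficiency Rebate: income exceeds £179,800 by £37,650, which is 19 full-or-partial £2,000 increments; reduction = 19 × £18 = £342, leaving £612.
First-Time Homebuyer Credit: £217,450 is at or below the £227,500 threshold, so the full £750 applies.
Adoption Credit: £217,450 meets or exceeds the £165,400 cutoff, so the credit is £0.
Apprenticeship Credit: £217,450 is at or below the £221,900 threshold, so the full £8,360 applies.
Total: £612 + £750 + £0 + £8,360 = £9,722.

£9,722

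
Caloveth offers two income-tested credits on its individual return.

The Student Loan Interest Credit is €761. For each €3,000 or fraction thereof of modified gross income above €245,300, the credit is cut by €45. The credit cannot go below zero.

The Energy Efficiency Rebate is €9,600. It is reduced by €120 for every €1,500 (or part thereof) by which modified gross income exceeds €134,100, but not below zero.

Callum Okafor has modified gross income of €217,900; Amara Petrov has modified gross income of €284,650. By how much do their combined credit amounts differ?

Callum (€217,900): Student Loan Interest Credit: €217,900 is at or below the €245,300 threshold, so the full €761 applies. Energy Efficiency Rebate: income exceeds €134,100 by €83,800, which is 56 full-or-partial €1,500 increments; reduction = 56 × €120 = €6,720, leaving €2,880. total €761 + €2,880 = €3,641
Amara (€284,650): Student Loan Interest Credit: income exceeds €245,300 by €39,350, which is 14 full-or-partial €3,000 increments; reduction = 14 × €45 = €630, leaving €131. Energy Efficiency Rebate: income exceeds €134,100 by €150,550 → 101 increments × €120 = €12,120 ≥ base, so the credit is €0. total €131 + €0 = €131
Difference: |€3,641 − €131| = €3,510.

€3,510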